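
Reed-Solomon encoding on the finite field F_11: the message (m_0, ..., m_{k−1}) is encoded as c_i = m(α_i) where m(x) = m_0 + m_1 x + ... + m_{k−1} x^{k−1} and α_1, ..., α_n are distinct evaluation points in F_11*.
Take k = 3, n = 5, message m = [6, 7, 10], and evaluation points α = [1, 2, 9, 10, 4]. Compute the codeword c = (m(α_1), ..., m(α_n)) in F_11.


c = [1, 5, 10, 9, 7]

Message polynomial: m(x) = 6 + 7·x + 10·x^2 (mod 11).
For each evaluation point α_i, compute m(α_i) mod 11:
  α_1 = 1: Horner steps 10 → 6 → 1, so m(1) = 1.
  α_2 = 2: Horner steps 10 → 5 → 5, so m(2) = 5.
  α_3 = 9: Horner steps 10 → 9 → 10, so m(9) = 10.
  α_4 = 10: Horner steps 10 → 8 → 9, so m(10) = 9.
  α_5 = 4: Horner steps 10 → 3 → 7, so m(4) = 7.
Codeword c = [1, 5, 10, 9, 7] ∈ F_11^5.


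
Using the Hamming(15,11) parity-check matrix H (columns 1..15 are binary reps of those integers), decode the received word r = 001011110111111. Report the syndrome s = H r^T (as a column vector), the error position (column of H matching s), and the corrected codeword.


s = (1, 1, 1, 0)^T, error position = 14, corrected codeword c = 001011110111101

Compute s = H r^T mod 2 one row at a time:
  s_1 = 1 + 0 + 1 + 1 + 1 + 1 + 1 + 1 = 7 ≡ 1 (mod 2).
  s_2 = 0 + 1 + 1 + 1 + 1 + 1 + 1 + 1 = 7 ≡ 1 (mod 2).
  s_3 = 0 + 1 + 1 + 1 + 1 + 1 + 1 + 1 = 7 ≡ 1 (mod 2).
  s_4 = 0 + 1 + 1 + 1 + 0 + 1 + 1 + 1 = 6 ≡ 0 (mod 2).
s = (1, 1, 1, 0)^T — this equals column 14 of H (binary 1110), so error is at position 14.
Correct: flip bit 14 of r = 001011110111111 to get c = 001011110111101.


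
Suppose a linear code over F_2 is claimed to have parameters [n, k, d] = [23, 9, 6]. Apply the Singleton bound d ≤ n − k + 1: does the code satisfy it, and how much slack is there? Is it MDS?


Singleton RHS = n − k + 1 = 15, slack = 9, bound satisfied, not MDS.

Singleton bound: d ≤ n − k + 1.
Here n = 23, k = 9, so n − k + 1 = 15.
Given d = 6, check d ≤ 15: YES.
Slack = (n − k + 1) − d = 9.
The code is NOT MDS (slack = 9 > 0).
Description: the claimed parameters are [23, 9, 6]_2; such a code would be non-MDS.


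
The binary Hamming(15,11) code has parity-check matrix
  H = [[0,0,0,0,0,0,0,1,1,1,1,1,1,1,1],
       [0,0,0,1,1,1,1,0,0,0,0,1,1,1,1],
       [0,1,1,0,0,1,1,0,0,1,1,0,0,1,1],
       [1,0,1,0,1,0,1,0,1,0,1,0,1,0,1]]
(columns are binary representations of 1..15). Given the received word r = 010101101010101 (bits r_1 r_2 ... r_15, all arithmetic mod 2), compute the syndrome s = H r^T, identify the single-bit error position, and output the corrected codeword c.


s = (0, 1, 1, 1)^T, error position = 7, corrected codeword c = 010101001010101

Compute s = H r^T mod 2 one row at a time:
  s_1 = 0 + 1 + 0 + 1 + 0 + 1 + 0 + 1 = 4 ≡ 0 (mod 2).
  s_2 = 1 + 0 + 1 + 1 + 0 + 1 + 0 + 1 = 5 ≡ 1 (mod 2).
  s_3 = 1 + 0 + 1 + 1 + 0 + 1 + 0 + 1 = 5 ≡ 1 (mod 2).
  s_4 = 0 + 0 + 0 + 1 + 1 + 1 + 1 + 1 = 5 ≡ 1 (mod 2).
s = (0, 1, 1, 1)^T — this equals column 7 of H (binary 0111), so error is at position 7.
Correct: flip bit 7 of r = 010101101010101 to get c = 010101001010101.


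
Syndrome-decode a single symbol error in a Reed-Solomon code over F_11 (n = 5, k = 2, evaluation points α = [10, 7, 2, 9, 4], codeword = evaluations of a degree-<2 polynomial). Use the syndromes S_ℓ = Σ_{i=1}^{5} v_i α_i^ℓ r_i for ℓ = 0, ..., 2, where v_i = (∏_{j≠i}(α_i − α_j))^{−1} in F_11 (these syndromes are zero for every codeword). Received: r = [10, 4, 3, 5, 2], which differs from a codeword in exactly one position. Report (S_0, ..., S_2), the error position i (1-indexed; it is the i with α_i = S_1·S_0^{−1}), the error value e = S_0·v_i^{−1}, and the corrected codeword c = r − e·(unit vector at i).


S = (10, 4, 6), error at position 2, error magnitude e = 9, c = [10, 6, 3, 5, 2].

Step 1: column multipliers v_i = (∏_{j≠i}(α_i − α_j))^{−1} mod 11.
  i = 1 (α = 10): (10−7)(10−2)(10−9)(10−4) = 3·8·1·6 = 144 ≡ 1, so v_1 = 1^{−1} = 1 (mod 11).
  i = 2 (α = 7): (7−10)(7−2)(7−9)(7−4) = (−3)·5·(−2)·3 = 90 ≡ 2, so v_2 = 2^{−1} = 6 (mod 11).
  i = 3 (α = 2): (2−10)(2−7)(2−9)(2−4) = (−8)·(−5)·(−7)·(−2) = 560 ≡ 10, so v_3 = 10^{−1} = 10 (mod 11).
  i = 4 (α = 9): (9−10)(9−7)(9−2)(9−4) = (−1)·2·7·5 = −70 ≡ 7, so v_4 = 7^{−1} = 8 (mod 11).
  i = 5 (α = 4): (4−10)(4−7)(4−2)(4−9) = (−6)·(−3)·2·(−5) = −180 ≡ 7, so v_5 = 7^{−1} = 8 (mod 11).
  v = [1, 6, 10, 8, 8].
Step 2: syndromes of r = [10, 4, 3, 5, 2] (all sums mod 11).
  S_0 = Σ v_i r_i = 1·10 + 6·4 + 10·3 + 8·5 + 8·2 = 120 ≡ 10.
  S_1 = Σ v_i α_i r_i = 1·10·10 + 6·7·4 + 10·2·3 + 8·9·5 + 8·4·2 = 752 ≡ 4.
  α_i^2 mod 11 = [1, 5, 4, 4, 5].
  S_2 = Σ v_i α_i^2 r_i = 1·1·10 + 6·5·4 + 10·4·3 + 8·4·5 + 8·5·2 = 490 ≡ 6.
  S = (10, 4, 6) ≠ 0, so r is not a codeword (an error is present).
Step 3: locate the error. For a single error e at position i, S_ℓ = v_i·e·α_i^ℓ, so α_err = S_1/S_0.
  S_0^{−1} = 10^{−1} = 10 (mod 11), so α_err = 4·10 = 40 ≡ 7 = α_2. Error position i = 2.
  Consistency check: S_2/S_1 = 6·3 = 18 ≡ 7 = α_err ✓ (single-error assumption holds).
Step 4: error magnitude e = S_0/v_2 = S_0·∏_{j≠2}(α_2 − α_j) = 10·2 = 20 ≡ 9 (mod 11).
Step 5: correct position 2: c_2 = r_2 − e = 4 − 9 ≡ 6 (mod 11). Hence c = [10, 6, 3, 5, 2].
  Check: interpolating c through the α_i gives m(x) = 4 + 5·x (degree < 2) with m(α_i) = c_i for every i, so c is indeed a codeword.


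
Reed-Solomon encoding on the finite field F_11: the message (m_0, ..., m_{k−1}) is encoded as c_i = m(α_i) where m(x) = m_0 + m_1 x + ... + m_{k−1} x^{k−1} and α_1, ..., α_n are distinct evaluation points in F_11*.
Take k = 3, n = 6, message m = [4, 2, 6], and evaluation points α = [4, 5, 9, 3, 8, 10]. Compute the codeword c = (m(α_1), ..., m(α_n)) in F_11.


c = [9, 10, 2, 9, 8, 8]

Message polynomial: m(x) = 4 + 2·x + 6·x^2 (mod 11).
For each evaluation point α_i, compute m(α_i) mod 11:
  α_1 = 4: Horner steps 6 → 4 → 9, so m(4) = 9.
  α_2 = 5: Horner steps 6 → 10 → 10, so m(5) = 10.
  α_3 = 9: Horner steps 6 → 1 → 2, so m(9) = 2.
  α_4 = 3: Horner steps 6 → 9 → 9, so m(3) = 9.
  α_5 = 8: Horner steps 6 → 6 → 8, so m(8) = 8.
  α_6 = 10: Horner steps 6 → 7 → 8, so m(10) = 8.
Codeword c = [9, 10, 2, 9, 8, 8] ∈ F_11^6.


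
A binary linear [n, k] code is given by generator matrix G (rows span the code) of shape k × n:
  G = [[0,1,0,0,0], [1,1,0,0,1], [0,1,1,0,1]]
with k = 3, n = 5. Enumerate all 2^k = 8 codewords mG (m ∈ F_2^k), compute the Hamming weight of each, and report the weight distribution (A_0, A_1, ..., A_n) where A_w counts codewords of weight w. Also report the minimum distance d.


Weight distribution: A_0 = 1, A_1 = 1, A_2 = 3, A_3 = 3. Minimum distance d = 1.

Enumerate all 2^3 = 8 messages m ∈ F_2^3.
For each, compute codeword c = mG in F_2^5, then tally its weight.
  m = 000 → c = 00000, weight = 0.
  m = 100 → c = 01000, weight = 1.
  m = 010 → c = 11001, weight = 3.
  m = 110 → c = 10001, weight = 2.
  m = 001 → c = 01101, weight = 3.
  m = 101 → c = 00101, weight = 2.
  m = 011 → c = 10100, weight = 2.
  m = 111 → c = 11100, weight = 3.
Tally weights:
  weight 0: 1 codewords.
  weight 1: 1 codewords.
  weight 2: 3 codewords.
  weight 3: 3 codewords.
Minimum distance d = smallest w > 0 with A_w > 0 = 1.
Sanity: Σ A_w = 8 = 2^3 = 8 ✓.


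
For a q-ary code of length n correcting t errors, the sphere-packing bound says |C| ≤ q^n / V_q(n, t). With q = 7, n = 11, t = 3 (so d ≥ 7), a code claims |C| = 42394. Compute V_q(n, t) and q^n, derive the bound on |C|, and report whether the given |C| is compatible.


V_q(n, t) = 37687, q^n = 1977326743, Hamming bound = 52467, |C| = 42394 ≤ bound (satisfied).

Step 1: Compute V_q(n, t) = Σ_{j=0}^3 C(n, j) (q−1)^j.
  j = 0: C(11,0)·(6)^0 = 1·1 = 1.
  j = 1: C(11,1)·(6)^1 = 11·6 = 66.
  j = 2: C(11,2)·(6)^2 = 55·36 = 1980.
  j = 3: C(11,3)·(6)^3 = 165·216 = 35640.
  V_q(n, t) = 1 + 66 + 1980 + 35640 = 37687.
Step 2: q^n = 7^11 = 1977326743.
Step 3: Hamming bound ⌊q^n / V_q(n,t)⌋ = ⌊1977326743/37687⌋ = 52467.
Step 4: Compare |C| = 42394 to 52467: satisfied.
The claimed |C| lies below the Hamming bound.


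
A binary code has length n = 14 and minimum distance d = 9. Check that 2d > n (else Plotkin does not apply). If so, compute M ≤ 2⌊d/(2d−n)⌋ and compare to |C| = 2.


Plotkin bound M ≤ 4; given |C| = 2 ≤ bound (satisfied).

Check applicability: 2d = 18, n = 14.
2d − n = 4 > 0, so Plotkin applies.
Compute d/(2d−n) = 9/4 ≈ 2.2500.
⌊d/(2d−n)⌋ = 2.
Plotkin bound: M ≤ 2·2 = 4.
Given |C| = 2, check: satisfied.
This |C| is below the Plotkin bound.


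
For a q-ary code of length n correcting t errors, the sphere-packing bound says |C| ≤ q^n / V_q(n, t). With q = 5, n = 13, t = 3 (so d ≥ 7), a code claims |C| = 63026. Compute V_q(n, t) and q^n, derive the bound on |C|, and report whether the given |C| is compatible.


V_q(n, t) = 19605, q^n = 1220703125, Hamming bound = 62264, |C| = 63026 > bound (violated).

Step 1: Compute V_q(n, t) = Σ_{j=0}^3 C(n, j) (q−1)^j.
  j = 0: C(13,0)·(4)^0 = 1·1 = 1.
  j = 1: C(13,1)·(4)^1 = 13·4 = 52.
  j = 2: C(13,2)·(4)^2 = 78·16 = 1248.
  j = 3: C(13,3)·(4)^3 = 286·64 = 18304.
  V_q(n, t) = 1 + 52 + 1248 + 18304 = 19605.
Step 2: q^n = 5^13 = 1220703125.
Step 3: Hamming bound ⌊q^n / V_q(n,t)⌋ = ⌊1220703125/19605⌋ = 62264.
Step 4: Compare |C| = 63026 to 62264: violated.
The claimed |C| lies above the Hamming bound, so no 5-ary code of length 13 with d ≥ 7 can have 63026 codewords.


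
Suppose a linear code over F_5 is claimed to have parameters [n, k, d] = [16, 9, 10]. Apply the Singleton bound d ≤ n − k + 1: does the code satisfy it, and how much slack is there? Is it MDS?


Singleton RHS = n − k + 1 = 8, slack = -2, bound violated (no such code; not MDS).

Singleton bound: d ≤ n − k + 1.
Here n = 16, k = 9, so n − k + 1 = 8.
Given d = 10, check d ≤ 8: NO.
Slack = (n − k + 1) − d = -2.
The slack is negative: d = 10 exceeds n − k + 1 = 8 by 2, so the Singleton bound is violated and no linear [16, 9, 10]_5 code can exist. In particular it is not MDS (MDS requires d = n − k + 1 exactly).
Description: the claimed parameters are [16, 9, 10]_5; such a code would be impossible (violates the Singleton bound).


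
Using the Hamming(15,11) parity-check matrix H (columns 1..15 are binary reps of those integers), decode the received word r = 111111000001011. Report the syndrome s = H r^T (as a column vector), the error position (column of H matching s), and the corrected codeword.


s = (1, 0, 1, 0)^T, error position = 10, corrected codeword c = 111111000101011

Compute s = H r^T mod 2 one row at a time:
  s_1 = 0 + 0 + 0 + 0 + 1 + 0 + 1 + 1 = 3 ≡ 1 (mod 2).
  s_2 = 1 + 1 + 1 + 0 + 1 + 0 + 1 + 1 = 6 ≡ 0 (mod 2).
  s_3 = 1 + 1 + 1 + 0 + 0 + 0 + 1 + 1 = 5 ≡ 1 (mod 2).
  s_4 = 1 + 1 + 1 + 0 + 0 + 0 + 0 + 1 = 4 ≡ 0 (mod 2).
s = (1, 0, 1, 0)^T — this equals column 10 of H (binary 1010), so error is at position 10.
Correct: flip bit 10 of r = 111111000001011 to get c = 111111000101011.


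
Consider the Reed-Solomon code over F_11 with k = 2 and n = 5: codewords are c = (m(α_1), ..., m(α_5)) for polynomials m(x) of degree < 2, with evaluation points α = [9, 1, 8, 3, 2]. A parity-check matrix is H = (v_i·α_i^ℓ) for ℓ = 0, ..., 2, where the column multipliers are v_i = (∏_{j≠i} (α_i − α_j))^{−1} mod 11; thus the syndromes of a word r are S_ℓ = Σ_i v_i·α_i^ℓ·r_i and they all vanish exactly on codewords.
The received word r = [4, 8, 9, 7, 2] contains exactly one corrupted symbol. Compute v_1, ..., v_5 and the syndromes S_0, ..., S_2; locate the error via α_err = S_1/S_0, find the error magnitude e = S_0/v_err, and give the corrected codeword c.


S = (1, 8, 9), error at position 3, error magnitude e = 10, c = [4, 8, 10, 7, 2].

Step 1: column multipliers v_i = (∏_{j≠i}(α_i − α_j))^{−1} mod 11.
  i = 1 (α = 9): (9−1)(9−8)(9−3)(9−2) = 8·1·6·7 = 336 ≡ 6, so v_1 = 6^{−1} = 2 (mod 11).
  i = 2 (α = 1): (1−9)(1−8)(1−3)(1−2) = (−8)·(−7)·(−2)·(−1) = 112 ≡ 2, so v_2 = 2^{−1} = 6 (mod 11).
  i = 3 (α = 8): (8−9)(8−1)(8−3)(8−2) = (−1)·7·5·6 = −210 ≡ 10, so v_3 = 10^{−1} = 10 (mod 11).
  i = 4 (α = 3): (3−9)(3−1)(3−8)(3−2) = (−6)·2·(−5)·1 = 60 ≡ 5, so v_4 = 5^{−1} = 9 (mod 11).
  i = 5 (α = 2): (2−9)(2−1)(2−8)(2−3) = (−7)·1·(−6)·(−1) = −42 ≡ 2, so v_5 = 2^{−1} = 6 (mod 11).
  v = [2, 6, 10, 9, 6].
Step 2: syndromes of r = [4, 8, 9, 7, 2] (all sums mod 11).
  S_0 = Σ v_i r_i = 2·4 + 6·8 + 10·9 + 9·7 + 6·2 = 221 ≡ 1.
  S_1 = Σ v_i α_i r_i = 2·9·4 + 6·1·8 + 10·8·9 + 9·3·7 + 6·2·2 = 1053 ≡ 8.
  α_i^2 mod 11 = [4, 1, 9, 9, 4].
  S_2 = Σ v_i α_i^2 r_i = 2·4·4 + 6·1·8 + 10·9·9 + 9·9·7 + 6·4·2 = 1505 ≡ 9.
  S = (1, 8, 9) ≠ 0, so r is not a codeword (an error is present).
Step 3: locate the error. For a single error e at position i, S_ℓ = v_i·e·α_i^ℓ, so α_err = S_1/S_0.
  S_0^{−1} = 1^{−1} = 1 (mod 11), so α_err = 8·1 = 8 ≡ 8 = α_3. Error position i = 3.
  Consistency check: S_2/S_1 = 9·7 = 63 ≡ 8 = α_err ✓ (single-error assumption holds).
Step 4: error magnitude e = S_0/v_3 = S_0·∏_{j≠3}(α_3 − α_j) = 1·10 = 10 ≡ 10 (mod 11).
Step 5: correct position 3: c_3 = r_3 − e = 9 − 10 ≡ 10 (mod 11). Hence c = [4, 8, 10, 7, 2].
  Check: interpolating c through the α_i gives m(x) = 3 + 5·x (degree < 2) with m(α_i) = c_i for every i, so c is indeed a codeword.


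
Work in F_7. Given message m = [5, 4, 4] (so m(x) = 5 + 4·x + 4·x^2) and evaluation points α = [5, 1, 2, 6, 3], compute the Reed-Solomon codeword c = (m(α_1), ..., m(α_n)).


c = [6, 6, 1, 5, 4]

Message polynomial: m(x) = 5 + 4·x + 4·x^2 (mod 7).
For each evaluation point α_i, compute m(α_i) mod 7:
  α_1 = 5: Horner steps 4 → 3 → 6, so m(5) = 6.
  α_2 = 1: Horner steps 4 → 1 → 6, so m(1) = 6.
  α_3 = 2: Horner steps 4 → 5 → 1, so m(2) = 1.
  α_4 = 6: Horner steps 4 → 0 → 5, so m(6) = 5.
  α_5 = 3: Horner steps 4 → 2 → 4, so m(3) = 4.
Codeword c = [6, 6, 1, 5, 4] ∈ F_7^5.


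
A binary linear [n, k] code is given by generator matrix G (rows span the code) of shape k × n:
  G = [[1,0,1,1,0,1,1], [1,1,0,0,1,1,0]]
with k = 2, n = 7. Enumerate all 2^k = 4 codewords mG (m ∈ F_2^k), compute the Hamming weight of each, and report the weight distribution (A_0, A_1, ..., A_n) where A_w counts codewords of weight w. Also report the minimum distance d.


Weight distribution: A_0 = 1, A_4 = 1, A_5 = 2. Minimum distance d = 4.

Enumerate all 2^2 = 4 messages m ∈ F_2^2.
For each, compute codeword c = mG in F_2^7, then tally its weight.
  m = 00 → c = 0000000, weight = 0.
  m = 10 → c = 1011011, weight = 5.
  m = 01 → c = 1100110, weight = 4.
  m = 11 → c = 0111101, weight = 5.
Tally weights:
  weight 0: 1 codewords.
  weight 4: 1 codewords.
  weight 5: 2 codewords.
Minimum distance d = smallest w > 0 with A_w > 0 = 4.
Sanity: Σ A_w = 4 = 2^2 = 4 ✓.


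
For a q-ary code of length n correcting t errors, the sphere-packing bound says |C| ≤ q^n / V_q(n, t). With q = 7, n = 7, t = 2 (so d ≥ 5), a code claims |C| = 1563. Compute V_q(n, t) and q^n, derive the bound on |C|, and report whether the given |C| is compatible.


V_q(n, t) = 799, q^n = 823543, Hamming bound = 1030, |C| = 1563 > bound (violated).

Step 1: Compute V_q(n, t) = Σ_{j=0}^2 C(n, j) (q−1)^j.
  j = 0: C(7,0)·(6)^0 = 1·1 = 1.
  j = 1: C(7,1)·(6)^1 = 7·6 = 42.
  j = 2: C(7,2)·(6)^2 = 21·36 = 756.
  V_q(n, t) = 1 + 42 + 756 = 799.
Step 2: q^n = 7^7 = 823543.
Step 3: Hamming bound ⌊q^n / V_q(n,t)⌋ = ⌊823543/799⌋ = 1030.
Step 4: Compare |C| = 1563 to 1030: violated.
The claimed |C| lies above the Hamming bound, so no 7-ary code of length 7 with d ≥ 5 can have 1563 codewords.


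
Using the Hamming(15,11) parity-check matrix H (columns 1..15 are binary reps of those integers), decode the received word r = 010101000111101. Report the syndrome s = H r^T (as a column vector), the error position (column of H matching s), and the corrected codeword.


s = (1, 1, 1, 1)^T, error position = 15, corrected codeword c = 010101000111100

Compute s = H r^T mod 2 one row at a time:
  s_1 = 0 + 0 + 1 + 1 + 1 + 1 + 0 + 1 = 5 ≡ 1 (mod 2).
  s_2 = 1 + 0 + 1 + 0 + 1 + 1 + 0 + 1 = 5 ≡ 1 (mod 2).
  s_3 = 1 + 0 + 1 + 0 + 1 + 1 + 0 + 1 = 5 ≡ 1 (mod 2).
  s_4 = 0 + 0 + 0 + 0 + 0 + 1 + 1 + 1 = 3 ≡ 1 (mod 2).
s = (1, 1, 1, 1)^T — this equals column 15 of H (binary 1111), so error is at position 15.
Correct: flip bit 15 of r = 010101000111101 to get c = 010101000111100.


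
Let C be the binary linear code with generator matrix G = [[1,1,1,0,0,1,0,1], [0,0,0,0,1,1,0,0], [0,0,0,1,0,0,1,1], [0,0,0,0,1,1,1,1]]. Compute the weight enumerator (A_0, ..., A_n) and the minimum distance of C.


Weight distribution: A_0 = 1, A_1 = 1, A_2 = 2, A_3 = 2, A_4 = 1, A_5 = 5, A_6 = 4. Minimum distance d = 1.

Enumerate all 2^4 = 16 messages m ∈ F_2^4.
For each, compute codeword c = mG in F_2^8, then tally its weight.
  m = 0000 → c = 00000000, weight = 0.
  m = 1000 → c = 11100101, weight = 5.
  m = 0100 → c = 00001100, weight = 2.
  m = 1100 → c = 11101001, weight = 5.
  m = 0010 → c = 00010011, weight = 3.
  m = 1010 → c = 11110110, weight = 6.
  m = 0110 → c = 00011111, weight = 5.
  m = 1110 → c = 11111010, weight = 6.
  m = 0001 → c = 00001111, weight = 4.
  m = 1001 → c = 11101010, weight = 5.
  m = 0101 → c = 00000011, weight = 2.
  m = 1101 → c = 11100110, weight = 5.
  m = 0011 → c = 00011100, weight = 3.
  m = 1011 → c = 11111001, weight = 6.
  m = 0111 → c = 00010000, weight = 1.
  m = 1111 → c = 11110101, weight = 6.
Tally weights:
  weight 0: 1 codewords.
  weight 1: 1 codewords.
  weight 2: 2 codewords.
  weight 3: 2 codewords.
  weight 4: 1 codewords.
  weight 5: 5 codewords.
  weight 6: 4 codewords.
Minimum distance d = smallest w > 0 with A_w > 0 = 1.
Sanity: Σ A_w = 16 = 2^4 = 16 ✓.


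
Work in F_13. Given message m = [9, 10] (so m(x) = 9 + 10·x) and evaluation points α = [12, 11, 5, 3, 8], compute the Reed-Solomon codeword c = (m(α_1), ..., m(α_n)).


c = [12, 2, 7, 0, 11]

Message polynomial: m(x) = 9 + 10·x (mod 13).
For each evaluation point α_i, compute m(α_i) mod 13:
  α_1 = 12: Horner steps 10 → 12, so m(12) = 12.
  α_2 = 11: Horner steps 10 → 2, so m(11) = 2.
  α_3 = 5: Horner steps 10 → 7, so m(5) = 7.
  α_4 = 3: Horner steps 10 → 0, so m(3) = 0.
  α_5 = 8: Horner steps 10 → 11, so m(8) = 11.
Codeword c = [12, 2, 7, 0, 11] ∈ F_13^5.


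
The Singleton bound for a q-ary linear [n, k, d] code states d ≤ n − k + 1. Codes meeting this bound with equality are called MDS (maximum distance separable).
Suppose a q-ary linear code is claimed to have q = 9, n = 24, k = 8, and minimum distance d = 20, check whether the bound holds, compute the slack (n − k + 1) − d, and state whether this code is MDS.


Singleton RHS = n − k + 1 = 17, slack = -3, bound violated (no such code; not MDS).

Singleton bound: d ≤ n − k + 1.
Here n = 24, k = 8, so n − k + 1 = 17.
Given d = 20, check d ≤ 17: NO.
Slack = (n − k + 1) − d = -3.
The slack is negative: d = 20 exceeds n − k + 1 = 17 by 3, so the Singleton bound is violated and no linear [24, 8, 20]_9 code can exist. In particular it is not MDS (MDS requires d = n − k + 1 exactly).
Description: the claimed parameters are [24, 8, 20]_9; such a code would be impossible (violates the Singleton bound).


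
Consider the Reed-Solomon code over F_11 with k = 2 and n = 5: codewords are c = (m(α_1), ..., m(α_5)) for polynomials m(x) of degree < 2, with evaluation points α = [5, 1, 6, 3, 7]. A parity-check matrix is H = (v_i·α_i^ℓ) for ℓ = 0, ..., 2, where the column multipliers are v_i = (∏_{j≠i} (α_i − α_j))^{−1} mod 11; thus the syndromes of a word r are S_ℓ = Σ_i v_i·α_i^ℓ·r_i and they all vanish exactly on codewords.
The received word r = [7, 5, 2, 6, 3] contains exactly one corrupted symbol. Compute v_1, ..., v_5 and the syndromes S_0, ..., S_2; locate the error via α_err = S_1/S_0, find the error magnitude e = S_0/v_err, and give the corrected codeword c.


S = (7, 5, 2), error at position 5, error magnitude e = 6, c = [7, 5, 2, 6, 8].

Step 1: column multipliers v_i = (∏_{j≠i}(α_i − α_j))^{−1} mod 11.
  i = 1 (α = 5): (5−1)(5−6)(5−3)(5−7) = 4·(−1)·2·(−2) = 16 ≡ 5, so v_1 = 5^{−1} = 9 (mod 11).
  i = 2 (α = 1): (1−5)(1−6)(1−3)(1−7) = (−4)·(−5)·(−2)·(−6) = 240 ≡ 9, so v_2 = 9^{−1} = 5 (mod 11).
  i = 3 (α = 6): (6−5)(6−1)(6−3)(6−7) = 1·5·3·(−1) = −15 ≡ 7, so v_3 = 7^{−1} = 8 (mod 11).
  i = 4 (α = 3): (3−5)(3−1)(3−6)(3−7) = (−2)·2·(−3)·(−4) = −48 ≡ 7, so v_4 = 7^{−1} = 8 (mod 11).
  i = 5 (α = 7): (7−5)(7−1)(7−6)(7−3) = 2·6·1·4 = 48 ≡ 4, so v_5 = 4^{−1} = 3 (mod 11).
  v = [9, 5, 8, 8, 3].
Step 2: syndromes of r = [7, 5, 2, 6, 3] (all sums mod 11).
  S_0 = Σ v_i r_i = 9·7 + 5·5 + 8·2 + 8·6 + 3·3 = 161 ≡ 7.
  S_1 = Σ v_i α_i r_i = 9·5·7 + 5·1·5 + 8·6·2 + 8·3·6 + 3·7·3 = 643 ≡ 5.
  α_i^2 mod 11 = [3, 1, 3, 9, 5].
  S_2 = Σ v_i α_i^2 r_i = 9·3·7 + 5·1·5 + 8·3·2 + 8·9·6 + 3·5·3 = 739 ≡ 2.
  S = (7, 5, 2) ≠ 0, so r is not a codeword (an error is present).
Step 3: locate the error. For a single error e at position i, S_ℓ = v_i·e·α_i^ℓ, so α_err = S_1/S_0.
  S_0^{−1} = 7^{−1} = 8 (mod 11), so α_err = 5·8 = 40 ≡ 7 = α_5. Error position i = 5.
  Consistency check: S_2/S_1 = 2·9 = 18 ≡ 7 = α_err ✓ (single-error assumption holds).
Step 4: error magnitude e = S_0/v_5 = S_0·∏_{j≠5}(α_5 − α_j) = 7·4 = 28 ≡ 6 (mod 11).
Step 5: correct position 5: c_5 = r_5 − e = 3 − 6 ≡ 8 (mod 11). Hence c = [7, 5, 2, 6, 8].
  Check: interpolating c through the α_i gives m(x) = 10 + 6·x (degree < 2) with m(α_i) = c_i for every i, so c is indeed a codeword.


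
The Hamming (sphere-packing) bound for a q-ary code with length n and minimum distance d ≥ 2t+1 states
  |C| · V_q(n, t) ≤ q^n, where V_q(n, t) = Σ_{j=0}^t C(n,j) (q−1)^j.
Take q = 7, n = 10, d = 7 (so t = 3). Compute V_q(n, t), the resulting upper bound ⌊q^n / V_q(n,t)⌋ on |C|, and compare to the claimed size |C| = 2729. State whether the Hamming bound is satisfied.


V_q(n, t) = 27601, q^n = 282475249, Hamming bound = 10234, |C| = 2729 ≤ bound (satisfied).

Step 1: Compute V_q(n, t) = Σ_{j=0}^3 C(n, j) (q−1)^j.
  j = 0: C(10,0)·(6)^0 = 1·1 = 1.
  j = 1: C(10,1)·(6)^1 = 10·6 = 60.
  j = 2: C(10,2)·(6)^2 = 45·36 = 1620.
  j = 3: C(10,3)·(6)^3 = 120·216 = 25920.
  V_q(n, t) = 1 + 60 + 1620 + 25920 = 27601.
Step 2: q^n = 7^10 = 282475249.
Step 3: Hamming bound ⌊q^n / V_q(n,t)⌋ = ⌊282475249/27601⌋ = 10234.
Step 4: Compare |C| = 2729 to 10234: satisfied.
The claimed |C| lies below the Hamming bound.


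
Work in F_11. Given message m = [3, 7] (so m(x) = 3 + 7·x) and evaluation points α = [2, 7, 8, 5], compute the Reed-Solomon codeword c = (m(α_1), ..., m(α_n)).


c = [6, 8, 4, 5]

Message polynomial: m(x) = 3 + 7·x (mod 11).
For each evaluation point α_i, compute m(α_i) mod 11:
  α_1 = 2: Horner steps 7 → 6, so m(2) = 6.
  α_2 = 7: Horner steps 7 → 8, so m(7) = 8.
  α_3 = 8: Horner steps 7 → 4, so m(8) = 4.
  α_4 = 5: Horner steps 7 → 5, so m(5) = 5.
Codeword c = [6, 8, 4, 5] ∈ F_11^4.


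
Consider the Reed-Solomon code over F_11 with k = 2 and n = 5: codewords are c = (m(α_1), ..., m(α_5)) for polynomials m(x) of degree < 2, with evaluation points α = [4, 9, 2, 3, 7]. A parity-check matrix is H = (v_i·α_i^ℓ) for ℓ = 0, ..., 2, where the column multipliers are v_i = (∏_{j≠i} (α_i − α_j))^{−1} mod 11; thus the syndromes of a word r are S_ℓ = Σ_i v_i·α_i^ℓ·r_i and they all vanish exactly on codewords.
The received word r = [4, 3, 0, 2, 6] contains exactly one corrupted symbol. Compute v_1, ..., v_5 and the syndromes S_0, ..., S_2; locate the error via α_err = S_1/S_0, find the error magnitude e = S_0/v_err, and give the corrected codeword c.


S = (7, 5, 2), error at position 5, error magnitude e = 7, c = [4, 3, 0, 2, 10].

Step 1: column multipliers v_i = (∏_{j≠i}(α_i − α_j))^{−1} mod 11.
  i = 1 (α = 4): (4−9)(4−2)(4−3)(4−7) = (−5)·2·1·(−3) = 30 ≡ 8, so v_1 = 8^{−1} = 7 (mod 11).
  i = 2 (α = 9): (9−4)(9−2)(9−3)(9−7) = 5·7·6·2 = 420 ≡ 2, so v_2 = 2^{−1} = 6 (mod 11).
  i = 3 (α = 2): (2−4)(2−9)(2−3)(2−7) = (−2)·(−7)·(−1)·(−5) = 70 ≡ 4, so v_3 = 4^{−1} = 3 (mod 11).
  i = 4 (α = 3): (3−4)(3−9)(3−2)(3−7) = (−1)·(−6)·1·(−4) = −24 ≡ 9, so v_4 = 9^{−1} = 5 (mod 11).
  i = 5 (α = 7): (7−4)(7−9)(7−2)(7−3) = 3·(−2)·5·4 = −120 ≡ 1, so v_5 = 1^{−1} = 1 (mod 11).
  v = [7, 6, 3, 5, 1].
Step 2: syndromes of r = [4, 3, 0, 2, 6] (all sums mod 11).
  S_0 = Σ v_i r_i = 7·4 + 6·3 + 3·0 + 5·2 + 1·6 = 62 ≡ 7.
  S_1 = Σ v_i α_i r_i = 7·4·4 + 6·9·3 + 3·2·0 + 5·3·2 + 1·7·6 = 346 ≡ 5.
  α_i^2 mod 11 = [5, 4, 4, 9, 5].
  S_2 = Σ v_i α_i^2 r_i = 7·5·4 + 6·4·3 + 3·4·0 + 5·9·2 + 1·5·6 = 332 ≡ 2.
  S = (7, 5, 2) ≠ 0, so r is not a codeword (an error is present).
Step 3: locate the error. For a single error e at position i, S_ℓ = v_i·e·α_i^ℓ, so α_err = S_1/S_0.
  S_0^{−1} = 7^{−1} = 8 (mod 11), so α_err = 5·8 = 40 ≡ 7 = α_5. Error position i = 5.
  Consistency check: S_2/S_1 = 2·9 = 18 ≡ 7 = α_err ✓ (single-error assumption holds).
Step 4: error magnitude e = S_0/v_5 = S_0·∏_{j≠5}(α_5 − α_j) = 7·1 = 7 ≡ 7 (mod 11).
Step 5: correct position 5: c_5 = r_5 − e = 6 − 7 ≡ 10 (mod 11). Hence c = [4, 3, 0, 2, 10].
  Check: interpolating c through the α_i gives m(x) = 7 + 2·x (degree < 2) with m(α_i) = c_i for every i, so c is indeed a codeword.


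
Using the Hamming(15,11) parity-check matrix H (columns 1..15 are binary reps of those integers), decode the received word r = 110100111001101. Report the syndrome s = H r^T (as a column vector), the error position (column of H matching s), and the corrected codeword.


s = (1, 1, 1, 1)^T, error position = 15, corrected codeword c = 110100111001100

Compute s = H r^T mod 2 one row at a time:
  s_1 = 1 + 1 + 0 + 0 + 1 + 1 + 0 + 1 = 5 ≡ 1 (mod 2).
  s_2 = 1 + 0 + 0 + 1 + 1 + 1 + 0 + 1 = 5 ≡ 1 (mod 2).
  s_3 = 1 + 0 + 0 + 1 + 0 + 0 + 0 + 1 = 3 ≡ 1 (mod 2).
  s_4 = 1 + 0 + 0 + 1 + 1 + 0 + 1 + 1 = 5 ≡ 1 (mod 2).
s = (1, 1, 1, 1)^T — this equals column 15 of H (binary 1111), so error is at position 15.
Correct: flip bit 15 of r = 110100111001101 to get c = 110100111001100.


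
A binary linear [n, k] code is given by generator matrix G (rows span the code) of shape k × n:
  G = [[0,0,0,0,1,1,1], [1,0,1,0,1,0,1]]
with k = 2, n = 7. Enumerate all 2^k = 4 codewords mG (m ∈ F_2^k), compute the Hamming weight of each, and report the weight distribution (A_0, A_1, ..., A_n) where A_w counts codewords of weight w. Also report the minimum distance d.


Weight distribution: A_0 = 1, A_3 = 2, A_4 = 1. Minimum distance d = 3.

Enumerate all 2^2 = 4 messages m ∈ F_2^2.
For each, compute codeword c = mG in F_2^7, then tally its weight.
  m = 00 → c = 0000000, weight = 0.
  m = 10 → c = 0000111, weight = 3.
  m = 01 → c = 1010101, weight = 4.
  m = 11 → c = 1010010, weight = 3.
Tally weights:
  weight 0: 1 codewords.
  weight 3: 2 codewords.
  weight 4: 1 codewords.
Minimum distance d = smallest w > 0 with A_w > 0 = 3.
Sanity: Σ A_w = 4 = 2^2 = 4 ✓.


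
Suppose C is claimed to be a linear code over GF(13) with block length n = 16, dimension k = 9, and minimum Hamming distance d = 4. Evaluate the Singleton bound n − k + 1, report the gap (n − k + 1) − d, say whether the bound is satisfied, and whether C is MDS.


Singleton RHS = n − k + 1 = 8, slack = 4, bound satisfied, not MDS.

Singleton bound: d ≤ n − k + 1.
Here n = 16, k = 9, so n − k + 1 = 8.
Given d = 4, check d ≤ 8: YES.
Slack = (n − k + 1) − d = 4.
The code is NOT MDS (slack = 4 > 0).
Description: the claimed parameters are [16, 9, 4]_13; such a code would be non-MDS.


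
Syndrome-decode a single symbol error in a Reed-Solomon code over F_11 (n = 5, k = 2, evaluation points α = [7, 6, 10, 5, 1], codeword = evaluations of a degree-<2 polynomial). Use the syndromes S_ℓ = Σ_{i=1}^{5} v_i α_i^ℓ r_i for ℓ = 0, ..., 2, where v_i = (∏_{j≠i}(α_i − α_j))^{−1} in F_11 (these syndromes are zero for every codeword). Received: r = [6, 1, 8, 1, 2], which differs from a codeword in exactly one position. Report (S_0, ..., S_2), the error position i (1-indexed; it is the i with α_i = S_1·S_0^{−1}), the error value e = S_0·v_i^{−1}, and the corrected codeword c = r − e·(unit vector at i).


S = (4, 2, 1), error at position 2, error magnitude e = 3, c = [6, 9, 8, 1, 2].

Step 1: column multipliers v_i = (∏_{j≠i}(α_i − α_j))^{−1} mod 11.
  i = 1 (α = 7): (7−6)(7−10)(7−5)(7−1) = 1·(−3)·2·6 = −36 ≡ 8, so v_1 = 8^{−1} = 7 (mod 11).
  i = 2 (α = 6): (6−7)(6−10)(6−5)(6−1) = (−1)·(−4)·1·5 = 20 ≡ 9, so v_2 = 9^{−1} = 5 (mod 11).
  i = 3 (α = 10): (10−7)(10−6)(10−5)(10−1) = 3·4·5·9 = 540 ≡ 1, so v_3 = 1^{−1} = 1 (mod 11).
  i = 4 (α = 5): (5−7)(5−6)(5−10)(5−1) = (−2)·(−1)·(−5)·4 = −40 ≡ 4, so v_4 = 4^{−1} = 3 (mod 11).
  i = 5 (α = 1): (1−7)(1−6)(1−10)(1−5) = (−6)·(−5)·(−9)·(−4) = 1080 ≡ 2, so v_5 = 2^{−1} = 6 (mod 11).
  v = [7, 5, 1, 3, 6].
Step 2: syndromes of r = [6, 1, 8, 1, 2] (all sums mod 11).
  S_0 = Σ v_i r_i = 7·6 + 5·1 + 1·8 + 3·1 + 6·2 = 70 ≡ 4.
  S_1 = Σ v_i α_i r_i = 7·7·6 + 5·6·1 + 1·10·8 + 3·5·1 + 6·1·2 = 431 ≡ 2.
  α_i^2 mod 11 = [5, 3, 1, 3, 1].
  S_2 = Σ v_i α_i^2 r_i = 7·5·6 + 5·3·1 + 1·1·8 + 3·3·1 + 6·1·2 = 254 ≡ 1.
  S = (4, 2, 1) ≠ 0, so r is not a codeword (an error is present).
Step 3: locate the error. For a single error e at position i, S_ℓ = v_i·e·α_i^ℓ, so α_err = S_1/S_0.
  S_0^{−1} = 4^{−1} = 3 (mod 11), so α_err = 2·3 = 6 ≡ 6 = α_2. Error position i = 2.
  Consistency check: S_2/S_1 = 1·6 = 6 ≡ 6 = α_err ✓ (single-error assumption holds).
Step 4: error magnitude e = S_0/v_2 = S_0·∏_{j≠2}(α_2 − α_j) = 4·9 = 36 ≡ 3 (mod 11).
Step 5: correct position 2: c_2 = r_2 − e = 1 − 3 ≡ 9 (mod 11). Hence c = [6, 9, 8, 1, 2].
  Check: interpolating c through the α_i gives m(x) = 5 + 8·x (degree < 2) with m(α_i) = c_i for every i, so c is indeed a codeword.


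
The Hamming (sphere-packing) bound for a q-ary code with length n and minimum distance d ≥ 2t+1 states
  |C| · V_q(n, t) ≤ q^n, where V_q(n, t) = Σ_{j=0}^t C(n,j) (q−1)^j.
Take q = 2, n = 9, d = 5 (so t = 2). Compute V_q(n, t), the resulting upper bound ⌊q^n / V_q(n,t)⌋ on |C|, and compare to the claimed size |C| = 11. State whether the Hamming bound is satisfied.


V_q(n, t) = 46, q^n = 512, Hamming bound = 11, |C| = 11 ≤ bound (satisfied).

Step 1: Compute V_q(n, t) = Σ_{j=0}^2 C(n, j) (q−1)^j.
  j = 0: C(9,0)·(1)^0 = 1·1 = 1.
  j = 1: C(9,1)·(1)^1 = 9·1 = 9.
  j = 2: C(9,2)·(1)^2 = 36·1 = 36.
  V_q(n, t) = 1 + 9 + 36 = 46.
Step 2: q^n = 2^9 = 512.
Step 3: Hamming bound ⌊q^n / V_q(n,t)⌋ = ⌊512/46⌋ = 11.
Step 4: Compare |C| = 11 to 11: satisfied.
The claimed |C| lies at the Hamming bound (tight).


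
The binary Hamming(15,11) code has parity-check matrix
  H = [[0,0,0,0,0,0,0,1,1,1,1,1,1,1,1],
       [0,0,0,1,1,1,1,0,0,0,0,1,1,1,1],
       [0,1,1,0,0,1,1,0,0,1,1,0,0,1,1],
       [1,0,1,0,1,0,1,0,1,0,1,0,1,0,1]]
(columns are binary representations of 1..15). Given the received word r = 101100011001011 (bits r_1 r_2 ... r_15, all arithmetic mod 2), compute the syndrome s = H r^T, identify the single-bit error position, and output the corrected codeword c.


s = (1, 0, 1, 0)^T, error position = 10, corrected codeword c = 101100011101011

Compute s = H r^T mod 2 one row at a time:
  s_1 = 1 + 1 + 0 + 0 + 1 + 0 + 1 + 1 = 5 ≡ 1 (mod 2).
  s_2 = 1 + 0 + 0 + 0 + 1 + 0 + 1 + 1 = 4 ≡ 0 (mod 2).
  s_3 = 0 + 1 + 0 + 0 + 0 + 0 + 1 + 1 = 3 ≡ 1 (mod 2).
  s_4 = 1 + 1 + 0 + 0 + 1 + 0 + 0 + 1 = 4 ≡ 0 (mod 2).
s = (1, 0, 1, 0)^T — this equals column 10 of H (binary 1010), so error is at position 10.
Correct: flip bit 10 of r = 101100011001011 to get c = 101100011101011.


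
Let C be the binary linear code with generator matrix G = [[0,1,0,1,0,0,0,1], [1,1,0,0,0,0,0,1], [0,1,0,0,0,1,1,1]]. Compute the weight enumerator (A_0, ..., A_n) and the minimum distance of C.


Weight distribution: A_0 = 1, A_2 = 1, A_3 = 4, A_4 = 1, A_6 = 1. Minimum distance d = 2.

Enumerate all 2^3 = 8 messages m ∈ F_2^3.
For each, compute codeword c = mG in F_2^8, then tally its weight.
  m = 000 → c = 00000000, weight = 0.
  m = 100 → c = 01010001, weight = 3.
  m = 010 → c = 11000001, weight = 3.
  m = 110 → c = 10010000, weight = 2.
  m = 001 → c = 01000111, weight = 4.
  m = 101 → c = 00010110, weight = 3.
  m = 011 → c = 10000110, weight = 3.
  m = 111 → c = 11010111, weight = 6.
Tally weights:
  weight 0: 1 codewords.
  weight 2: 1 codewords.
  weight 3: 4 codewords.
  weight 4: 1 codewords.
  weight 6: 1 codewords.
Minimum distance d = smallest w > 0 with A_w > 0 = 2.
Sanity: Σ A_w = 8 = 2^3 = 8 ✓.


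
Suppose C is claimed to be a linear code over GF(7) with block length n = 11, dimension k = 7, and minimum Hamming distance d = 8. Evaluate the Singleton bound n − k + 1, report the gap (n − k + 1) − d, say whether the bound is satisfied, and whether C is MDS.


Singleton RHS = n − k + 1 = 5, slack = -3, bound violated (no such code; not MDS).

Singleton bound: d ≤ n − k + 1.
Here n = 11, k = 7, so n − k + 1 = 5.
Given d = 8, check d ≤ 5: NO.
Slack = (n − k + 1) − d = -3.
The slack is negative: d = 8 exceeds n − k + 1 = 5 by 3, so the Singleton bound is violated and no linear [11, 7, 8]_7 code can exist. In particular it is not MDS (MDS requires d = n − k + 1 exactly).
Description: the claimed parameters are [11, 7, 8]_7; such a code would be impossible (violates the Singleton bound).


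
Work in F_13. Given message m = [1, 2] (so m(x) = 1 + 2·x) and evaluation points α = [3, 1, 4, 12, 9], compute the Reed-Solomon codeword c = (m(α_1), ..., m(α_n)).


c = [7, 3, 9, 12, 6]

Message polynomial: m(x) = 1 + 2·x (mod 13).
For each evaluation point α_i, compute m(α_i) mod 13:
  α_1 = 3: Horner steps 2 → 7, so m(3) = 7.
  α_2 = 1: Horner steps 2 → 3, so m(1) = 3.
  α_3 = 4: Horner steps 2 → 9, so m(4) = 9.
  α_4 = 12: Horner steps 2 → 12, so m(12) = 12.
  α_5 = 9: Horner steps 2 → 6, so m(9) = 6.
Codeword c = [7, 3, 9, 12, 6] ∈ F_13^5.


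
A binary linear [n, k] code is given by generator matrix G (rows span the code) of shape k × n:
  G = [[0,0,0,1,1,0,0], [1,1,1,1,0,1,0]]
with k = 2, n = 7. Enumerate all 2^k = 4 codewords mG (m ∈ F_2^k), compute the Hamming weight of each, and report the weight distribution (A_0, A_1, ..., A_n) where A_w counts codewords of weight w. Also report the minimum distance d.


Weight distribution: A_0 = 1, A_2 = 1, A_5 = 2. Minimum distance d = 2.

Enumerate all 2^2 = 4 messages m ∈ F_2^2.
For each, compute codeword c = mG in F_2^7, then tally its weight.
  m = 00 → c = 0000000, weight = 0.
  m = 10 → c = 0001100, weight = 2.
  m = 01 → c = 1111010, weight = 5.
  m = 11 → c = 1110110, weight = 5.
Tally weights:
  weight 0: 1 codewords.
  weight 2: 1 codewords.
  weight 5: 2 codewords.
Minimum distance d = smallest w > 0 with A_w > 0 = 2.
Sanity: Σ A_w = 4 = 2^2 = 4 ✓.


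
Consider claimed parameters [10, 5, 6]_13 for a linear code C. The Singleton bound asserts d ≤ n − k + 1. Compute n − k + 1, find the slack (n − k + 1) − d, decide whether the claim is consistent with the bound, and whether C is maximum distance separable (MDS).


Singleton RHS = n − k + 1 = 6, slack = 0, bound satisfied, MDS.

Singleton bound: d ≤ n − k + 1.
Here n = 10, k = 5, so n − k + 1 = 6.
Given d = 6, check d ≤ 6: YES.
Slack = (n − k + 1) − d = 0.
The code is MDS (slack = 0).
Description: the claimed parameters are [10, 5, 6]_13; such a code would be MDS (meets Singleton bound).


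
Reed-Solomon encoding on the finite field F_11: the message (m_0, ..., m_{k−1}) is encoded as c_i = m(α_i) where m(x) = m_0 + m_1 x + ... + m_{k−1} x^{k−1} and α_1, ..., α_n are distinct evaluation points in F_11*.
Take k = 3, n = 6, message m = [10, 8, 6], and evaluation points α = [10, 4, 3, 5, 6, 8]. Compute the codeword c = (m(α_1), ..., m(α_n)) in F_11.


c = [8, 6, 0, 2, 10, 7]

Message polynomial: m(x) = 10 + 8·x + 6·x^2 (mod 11).
For each evaluation point α_i, compute m(α_i) mod 11:
  α_1 = 10: Horner steps 6 → 2 → 8, so m(10) = 8.
  α_2 = 4: Horner steps 6 → 10 → 6, so m(4) = 6.
  α_3 = 3: Horner steps 6 → 4 → 0, so m(3) = 0.
  α_4 = 5: Horner steps 6 → 5 → 2, so m(5) = 2.
  α_5 = 6: Horner steps 6 → 0 → 10, so m(6) = 10.
  α_6 = 8: Horner steps 6 → 1 → 7, so m(8) = 7.
Codeword c = [8, 6, 0, 2, 10, 7] ∈ F_11^6.


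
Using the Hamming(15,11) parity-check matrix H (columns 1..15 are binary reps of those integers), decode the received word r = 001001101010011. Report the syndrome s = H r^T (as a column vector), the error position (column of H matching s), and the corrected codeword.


s = (0, 0, 0, 1)^T, error position = 1, corrected codeword c = 101001101010011

Compute s = H r^T mod 2 one row at a time:
  s_1 = 0 + 1 + 0 + 1 + 0 + 0 + 1 + 1 = 4 ≡ 0 (mod 2).
  s_2 = 0 + 0 + 1 + 1 + 0 + 0 + 1 + 1 = 4 ≡ 0 (mod 2).
  s_3 = 0 + 1 + 1 + 1 + 0 + 1 + 1 + 1 = 6 ≡ 0 (mod 2).
  s_4 = 0 + 1 + 0 + 1 + 1 + 1 + 0 + 1 = 5 ≡ 1 (mod 2).
s = (0, 0, 0, 1)^T — this equals column 1 of H (binary 0001), so error is at position 1.
Correct: flip bit 1 of r = 001001101010011 to get c = 101001101010011.


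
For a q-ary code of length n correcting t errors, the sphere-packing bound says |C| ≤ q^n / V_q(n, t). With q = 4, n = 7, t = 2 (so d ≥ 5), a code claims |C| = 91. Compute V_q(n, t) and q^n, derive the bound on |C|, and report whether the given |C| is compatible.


V_q(n, t) = 211, q^n = 16384, Hamming bound = 77, |C| = 91 > bound (violated).

Step 1: Compute V_q(n, t) = Σ_{j=0}^2 C(n, j) (q−1)^j.
  j = 0: C(7,0)·(3)^0 = 1·1 = 1.
  j = 1: C(7,1)·(3)^1 = 7·3 = 21.
  j = 2: C(7,2)·(3)^2 = 21·9 = 189.
  V_q(n, t) = 1 + 21 + 189 = 211.
Step 2: q^n = 4^7 = 16384.
Step 3: Hamming bound ⌊q^n / V_q(n,t)⌋ = ⌊16384/211⌋ = 77.
Step 4: Compare |C| = 91 to 77: violated.
The claimed |C| lies above the Hamming bound, so no 4-ary code of length 7 with d ≥ 5 can have 91 codewords.


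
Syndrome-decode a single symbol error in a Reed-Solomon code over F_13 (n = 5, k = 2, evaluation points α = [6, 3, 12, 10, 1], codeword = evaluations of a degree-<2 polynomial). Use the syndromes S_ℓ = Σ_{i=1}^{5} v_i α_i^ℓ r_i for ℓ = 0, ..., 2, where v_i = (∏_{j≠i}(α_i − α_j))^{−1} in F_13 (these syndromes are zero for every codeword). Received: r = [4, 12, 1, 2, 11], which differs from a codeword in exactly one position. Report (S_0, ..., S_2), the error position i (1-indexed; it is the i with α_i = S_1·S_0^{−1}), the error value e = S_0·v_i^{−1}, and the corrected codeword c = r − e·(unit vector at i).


S = (12, 12, 12), error at position 5, error magnitude e = 11, c = [4, 12, 1, 2, 0].

Step 1: column multipliers v_i = (∏_{j≠i}(α_i − α_j))^{−1} mod 13.
  i = 1 (α = 6): (6−3)(6−12)(6−10)(6−1) = 3·(−6)·(−4)·5 = 360 ≡ 9, so v_1 = 9^{−1} = 3 (mod 13).
  i = 2 (α = 3): (3−6)(3−12)(3−10)(3−1) = (−3)·(−9)·(−7)·2 = −378 ≡ 12, so v_2 = 12^{−1} = 12 (mod 13).
  i = 3 (α = 12): (12−6)(12−3)(12−10)(12−1) = 6·9·2·11 = 1188 ≡ 5, so v_3 = 5^{−1} = 8 (mod 13).
  i = 4 (α = 10): (10−6)(10−3)(10−12)(10−1) = 4·7·(−2)·9 = −504 ≡ 3, so v_4 = 3^{−1} = 9 (mod 13).
  i = 5 (α = 1): (1−6)(1−3)(1−12)(1−10) = (−5)·(−2)·(−11)·(−9) = 990 ≡ 2, so v_5 = 2^{−1} = 7 (mod 13).
  v = [3, 12, 8, 9, 7].
Step 2: syndromes of r = [4, 12, 1, 2, 11] (all sums mod 13).
  S_0 = Σ v_i r_i = 3·4 + 12·12 + 8·1 + 9·2 + 7·11 = 259 ≡ 12.
  S_1 = Σ v_i α_i r_i = 3·6·4 + 12·3·12 + 8·12·1 + 9·10·2 + 7·1·11 = 857 ≡ 12.
  α_i^2 mod 13 = [10, 9, 1, 9, 1].
  S_2 = Σ v_i α_i^2 r_i = 3·10·4 + 12·9·12 + 8·1·1 + 9·9·2 + 7·1·11 = 1663 ≡ 12.
  S = (12, 12, 12) ≠ 0, so r is not a codeword (an error is present).
Step 3: locate the error. For a single error e at position i, S_ℓ = v_i·e·α_i^ℓ, so α_err = S_1/S_0.
  S_0^{−1} = 12^{−1} = 12 (mod 13), so α_err = 12·12 = 144 ≡ 1 = α_5. Error position i = 5.
  Consistency check: S_2/S_1 = 12·12 = 144 ≡ 1 = α_err ✓ (single-error assumption holds).
Step 4: error magnitude e = S_0/v_5 = S_0·∏_{j≠5}(α_5 − α_j) = 12·2 = 24 ≡ 11 (mod 13).
Step 5: correct position 5: c_5 = r_5 − e = 11 − 11 ≡ 0 (mod 13). Hence c = [4, 12, 1, 2, 0].
  Check: interpolating c through the α_i gives m(x) = 7 + 6·x (degree < 2) with m(α_i) = c_i for every i, so c is indeed a codeword.
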